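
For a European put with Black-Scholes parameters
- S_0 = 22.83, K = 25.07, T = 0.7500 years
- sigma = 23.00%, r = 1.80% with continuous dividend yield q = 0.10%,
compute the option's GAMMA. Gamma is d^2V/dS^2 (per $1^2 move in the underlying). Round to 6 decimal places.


d1 = -0.3062916056; d2 = -0.5054774485
phi(d1) = 0.3806610977; exp(-qT) = 0.9992502812; exp(-rT) = 0.9865907163
Gamma = exp(-qT) * phi(d1) / (S * sigma * sqrt(T)) = 0.9992502812 * 0.3806610977 / (22.8300 * 0.2300 * 0.8660254038) = 0.083647

Answer: Gamma = 0.083647


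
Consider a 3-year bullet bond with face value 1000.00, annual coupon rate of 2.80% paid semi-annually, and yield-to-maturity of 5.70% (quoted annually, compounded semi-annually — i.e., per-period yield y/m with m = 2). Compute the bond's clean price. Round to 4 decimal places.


Answer: Price = 921.0587

Derivation:
Coupon per period c = face * coupon_rate / m = 14.000000
Periods per year m = 2; per-period yield y/m = 0.028500
Number of cashflows N = 6
Cashflows (t years, CF_t, discount factor 1/(1+y/m)^(m*t), PV):
  t = 0.5000: CF_t = 14.000000, DF = 0.972290, PV = 13.612056
  t = 1.0000: CF_t = 14.000000, DF = 0.945347, PV = 13.234863
  t = 1.5000: CF_t = 14.000000, DF = 0.919152, PV = 12.868121
  t = 2.0000: CF_t = 14.000000, DF = 0.893682, PV = 12.511542
  t = 2.5000: CF_t = 14.000000, DF = 0.868917, PV = 12.164844
  t = 3.0000: CF_t = 1014.000000, DF = 0.844840, PV = 856.667279
Price P = sum_t PV_t = 921.058706


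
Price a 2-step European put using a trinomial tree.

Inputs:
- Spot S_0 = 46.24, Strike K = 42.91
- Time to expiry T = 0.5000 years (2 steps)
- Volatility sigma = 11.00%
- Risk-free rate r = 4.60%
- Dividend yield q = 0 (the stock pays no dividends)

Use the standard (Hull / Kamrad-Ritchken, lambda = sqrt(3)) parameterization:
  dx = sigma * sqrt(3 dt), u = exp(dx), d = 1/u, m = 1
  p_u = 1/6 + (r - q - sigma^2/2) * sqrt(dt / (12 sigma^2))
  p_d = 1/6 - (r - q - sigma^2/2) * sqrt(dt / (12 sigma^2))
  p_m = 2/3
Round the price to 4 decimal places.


Answer: Price = V(0,0) = 0.1896

Derivation:
dt = T/N = 0.250000; dx = sigma*sqrt(3*dt) = 0.095263
u = exp(dx) = 1.099948; d = 1/u = 0.909134
p_u = 0.219087, p_m = 0.666667, p_d = 0.114246
Discount per step: exp(-r*dt) = 0.988566
Stock lattice S(k, j) with j the centered position index:
  k=0: S(0,+0) = 46.2400
  k=1: S(1,-1) = 42.0384; S(1,+0) = 46.2400; S(1,+1) = 50.8616
  k=2: S(2,-2) = 38.2185; S(2,-1) = 42.0384; S(2,+0) = 46.2400; S(2,+1) = 50.8616; S(2,+2) = 55.9451
Terminal payoffs V(N, j) = max(K - S_T, 0):
  V(2,-2) = 4.691502; V(2,-1) = 0.871644; V(2,+0) = 0.000000; V(2,+1) = 0.000000; V(2,+2) = 0.000000
Backward induction: V(k, j) = exp(-r*dt) * [p_u * V(k+1, j+1) + p_m * V(k+1, j) + p_d * V(k+1, j-1)]
  V(1,-1) = exp(-r*dt) * [p_u*0.000000 + p_m*0.871644 + p_d*4.691502] = 1.104308
  V(1,+0) = exp(-r*dt) * [p_u*0.000000 + p_m*0.000000 + p_d*0.871644] = 0.098443
  V(1,+1) = exp(-r*dt) * [p_u*0.000000 + p_m*0.000000 + p_d*0.000000] = 0.000000
  V(0,+0) = exp(-r*dt) * [p_u*0.000000 + p_m*0.098443 + p_d*1.104308] = 0.189598


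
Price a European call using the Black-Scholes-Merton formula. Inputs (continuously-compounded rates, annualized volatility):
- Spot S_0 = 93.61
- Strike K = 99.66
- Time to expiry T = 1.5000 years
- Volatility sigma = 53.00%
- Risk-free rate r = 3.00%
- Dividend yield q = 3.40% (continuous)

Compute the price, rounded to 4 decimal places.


d1 = (ln(S/K) + (r - q + 0.5*sigma^2) * T) / (sigma * sqrt(T)) = 0.21883313
d2 = d1 - sigma * sqrt(T) = -0.43028165
exp(-rT) = 0.95599748; exp(-qT) = 0.95027867
C = S_0 * exp(-qT) * N(d1) - K * exp(-rT) * N(d2)
N(d1) = 0.58660998; N(d2) = 0.33349539
C = 93.6100 * 0.95027867 * 0.58660998 - 99.6600 * 0.95599748 * 0.33349539 = 20.4086

Answer: Price = 20.4086


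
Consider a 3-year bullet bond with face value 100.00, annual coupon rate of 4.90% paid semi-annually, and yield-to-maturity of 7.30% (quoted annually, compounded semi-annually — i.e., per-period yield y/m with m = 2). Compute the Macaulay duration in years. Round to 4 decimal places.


Coupon per period c = face * coupon_rate / m = 2.450000
Periods per year m = 2; per-period yield y/m = 0.036500
Number of cashflows N = 6
Cashflows (t years, CF_t, discount factor 1/(1+y/m)^(m*t), PV):
  t = 0.5000: CF_t = 2.450000, DF = 0.964785, PV = 2.363724
  t = 1.0000: CF_t = 2.450000, DF = 0.930811, PV = 2.280486
  t = 1.5000: CF_t = 2.450000, DF = 0.898033, PV = 2.200180
  t = 2.0000: CF_t = 2.450000, DF = 0.866409, PV = 2.122701
  t = 2.5000: CF_t = 2.450000, DF = 0.835898, PV = 2.047951
  t = 3.0000: CF_t = 102.450000, DF = 0.806462, PV = 82.622080
Price P = sum_t PV_t = 93.637122
Macaulay numerator sum_t t * PV_t:
  t * PV_t at t = 0.5000: 1.181862
  t * PV_t at t = 1.0000: 2.280486
  t * PV_t at t = 1.5000: 3.300270
  t * PV_t at t = 2.0000: 4.245402
  t * PV_t at t = 2.5000: 5.119877
  t * PV_t at t = 3.0000: 247.866240
Macaulay duration D = (sum_t t * PV_t) / P = 263.994138 / 93.637122 = 2.819332

Answer: Macaulay duration = 2.8193 years


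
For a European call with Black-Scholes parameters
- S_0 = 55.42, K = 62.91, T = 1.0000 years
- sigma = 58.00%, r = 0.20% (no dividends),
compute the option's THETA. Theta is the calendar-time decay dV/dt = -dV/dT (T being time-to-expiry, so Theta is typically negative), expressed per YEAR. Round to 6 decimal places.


d1 = 0.0748886308; d2 = -0.5051113692
phi(d1) = 0.3978251520; exp(-qT) = 1.0000000000; exp(-rT) = 0.9980019987
Theta = -S*exp(-qT)*phi(d1)*sigma/(2*sqrt(T)) - r*K*exp(-rT)*N(d2) + q*S*exp(-qT)*N(d1)
N(d1) = 0.5298483388; N(d2) = 0.3067403082; sqrt(T) = 1.0000000000
Term 1 = -55.4200 * 1.0000000000 * 0.3978251520 * 0.5800 / (2 * 1.0000000000) = -6.3937662779
Term 2 = -0.0020 * 62.9100 * 0.9980019987 * 0.3067403082 = -0.0385169546
Term 3 = 0 (no dividend yield, q = 0)
Theta = -6.3937662779 + (-0.0385169546) + (0.0000000000) = -6.432283

Answer: Theta = -6.432283


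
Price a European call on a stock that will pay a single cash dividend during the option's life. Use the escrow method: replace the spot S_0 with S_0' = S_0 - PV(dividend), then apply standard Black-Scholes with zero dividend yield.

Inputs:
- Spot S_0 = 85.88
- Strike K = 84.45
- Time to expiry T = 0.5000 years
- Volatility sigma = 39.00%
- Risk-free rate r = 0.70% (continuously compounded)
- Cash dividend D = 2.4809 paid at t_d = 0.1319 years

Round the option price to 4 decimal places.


Answer: Price = 8.8160

Derivation:
PV(D) = D * exp(-r * t_d) = 2.4809 * 0.99907713 = 2.47861044
S_0' = S_0 - PV(D) = 85.8800 - 2.47861044 = 83.40138956
d1 = (ln(S_0'/K) + (r + sigma^2/2)*T) / (sigma*sqrt(T)) = 0.10526944
d2 = d1 - sigma*sqrt(T) = -0.17050220
exp(-rT) = 0.99650612
N(d1) = 0.54191900; N(d2) = 0.43230760
C = S_0' * N(d1) - K * exp(-rT) * N(d2) = 83.40138956 * 0.54191900 - 84.4500 * 0.99650612 * 0.43230760 = 8.8160


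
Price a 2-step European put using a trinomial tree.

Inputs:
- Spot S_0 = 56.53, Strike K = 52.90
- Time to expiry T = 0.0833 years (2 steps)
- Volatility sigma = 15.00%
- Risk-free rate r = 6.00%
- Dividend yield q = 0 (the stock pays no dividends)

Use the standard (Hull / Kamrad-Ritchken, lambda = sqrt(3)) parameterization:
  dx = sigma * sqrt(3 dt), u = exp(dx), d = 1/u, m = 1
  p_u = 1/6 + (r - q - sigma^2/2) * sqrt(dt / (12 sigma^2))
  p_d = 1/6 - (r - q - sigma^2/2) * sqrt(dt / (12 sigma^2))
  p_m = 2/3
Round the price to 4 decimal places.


Answer: Price = V(0,0) = 0.0446

Derivation:
dt = T/N = 0.041650; dx = sigma*sqrt(3*dt) = 0.053022
u = exp(dx) = 1.054453; d = 1/u = 0.948359
p_u = 0.185814, p_m = 0.666667, p_d = 0.147520
Discount per step: exp(-r*dt) = 0.997504
Stock lattice S(k, j) with j the centered position index:
  k=0: S(0,+0) = 56.5300
  k=1: S(1,-1) = 53.6107; S(1,+0) = 56.5300; S(1,+1) = 59.6082
  k=2: S(2,-2) = 50.8422; S(2,-1) = 53.6107; S(2,+0) = 56.5300; S(2,+1) = 59.6082; S(2,+2) = 62.8541
Terminal payoffs V(N, j) = max(K - S_T, 0):
  V(2,-2) = 2.057803; V(2,-1) = 0.000000; V(2,+0) = 0.000000; V(2,+1) = 0.000000; V(2,+2) = 0.000000
Backward induction: V(k, j) = exp(-r*dt) * [p_u * V(k+1, j+1) + p_m * V(k+1, j) + p_d * V(k+1, j-1)]
  V(1,-1) = exp(-r*dt) * [p_u*0.000000 + p_m*0.000000 + p_d*2.057803] = 0.302809
  V(1,+0) = exp(-r*dt) * [p_u*0.000000 + p_m*0.000000 + p_d*0.000000] = 0.000000
  V(1,+1) = exp(-r*dt) * [p_u*0.000000 + p_m*0.000000 + p_d*0.000000] = 0.000000
  V(0,+0) = exp(-r*dt) * [p_u*0.000000 + p_m*0.000000 + p_d*0.302809] = 0.044559


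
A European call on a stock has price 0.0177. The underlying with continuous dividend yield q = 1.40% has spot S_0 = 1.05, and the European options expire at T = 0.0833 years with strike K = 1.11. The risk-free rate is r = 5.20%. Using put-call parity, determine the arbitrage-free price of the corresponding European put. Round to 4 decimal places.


Put-call parity: C - P = S_0 * exp(-qT) - K * exp(-rT).
S_0 * exp(-qT) = 1.0500 * 0.99883448 = 1.04877620
K * exp(-rT) = 1.1100 * 0.99567777 = 1.10520232
P = C - S*exp(-qT) + K*exp(-rT)
P = 0.0177 - 1.04877620 + 1.10520232 = 0.0741

Answer: Put price = 0.0741


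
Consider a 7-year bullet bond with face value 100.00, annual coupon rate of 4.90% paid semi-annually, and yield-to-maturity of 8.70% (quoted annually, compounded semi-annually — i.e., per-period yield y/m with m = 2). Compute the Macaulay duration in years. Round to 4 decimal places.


Answer: Macaulay duration = 5.8692 years

Derivation:
Coupon per period c = face * coupon_rate / m = 2.450000
Periods per year m = 2; per-period yield y/m = 0.043500
Number of cashflows N = 14
Cashflows (t years, CF_t, discount factor 1/(1+y/m)^(m*t), PV):
  t = 0.5000: CF_t = 2.450000, DF = 0.958313, PV = 2.347868
  t = 1.0000: CF_t = 2.450000, DF = 0.918365, PV = 2.249993
  t = 1.5000: CF_t = 2.450000, DF = 0.880081, PV = 2.156198
  t = 2.0000: CF_t = 2.450000, DF = 0.843393, PV = 2.066314
  t = 2.5000: CF_t = 2.450000, DF = 0.808235, PV = 1.980176
  t = 3.0000: CF_t = 2.450000, DF = 0.774543, PV = 1.897629
  t = 3.5000: CF_t = 2.450000, DF = 0.742254, PV = 1.818523
  t = 4.0000: CF_t = 2.450000, DF = 0.711312, PV = 1.742715
  t = 4.5000: CF_t = 2.450000, DF = 0.681660, PV = 1.670067
  t = 5.0000: CF_t = 2.450000, DF = 0.653244, PV = 1.600448
  t = 5.5000: CF_t = 2.450000, DF = 0.626013, PV = 1.533731
  t = 6.0000: CF_t = 2.450000, DF = 0.599916, PV = 1.469795
  t = 6.5000: CF_t = 2.450000, DF = 0.574908, PV = 1.408524
  t = 7.0000: CF_t = 102.450000, DF = 0.550942, PV = 56.443978
Price P = sum_t PV_t = 80.385960
Macaulay numerator sum_t t * PV_t:
  t * PV_t at t = 0.5000: 1.173934
  t * PV_t at t = 1.0000: 2.249993
  t * PV_t at t = 1.5000: 3.234298
  t * PV_t at t = 2.0000: 4.132628
  t * PV_t at t = 2.5000: 4.950440
  t * PV_t at t = 3.0000: 5.692888
  t * PV_t at t = 3.5000: 6.364832
  t * PV_t at t = 4.0000: 6.970861
  t * PV_t at t = 4.5000: 7.515303
  t * PV_t at t = 5.0000: 8.002240
  t * PV_t at t = 5.5000: 8.435519
  t * PV_t at t = 6.0000: 8.818768
  t * PV_t at t = 6.5000: 9.155405
  t * PV_t at t = 7.0000: 395.107847
Macaulay duration D = (sum_t t * PV_t) / P = 471.804955 / 80.385960 = 5.869246


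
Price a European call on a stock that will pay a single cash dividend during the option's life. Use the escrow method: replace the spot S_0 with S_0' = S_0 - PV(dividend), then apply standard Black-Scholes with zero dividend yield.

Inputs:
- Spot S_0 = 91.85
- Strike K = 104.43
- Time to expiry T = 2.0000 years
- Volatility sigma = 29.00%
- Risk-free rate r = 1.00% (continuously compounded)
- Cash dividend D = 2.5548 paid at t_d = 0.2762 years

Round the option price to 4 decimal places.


Answer: Price = 9.8813

Derivation:
PV(D) = D * exp(-r * t_d) = 2.5548 * 0.99724181 = 2.54775338
S_0' = S_0 - PV(D) = 91.8500 - 2.54775338 = 89.30224662
d1 = (ln(S_0'/K) + (r + sigma^2/2)*T) / (sigma*sqrt(T)) = -0.12774334
d2 = d1 - sigma*sqrt(T) = -0.53786527
exp(-rT) = 0.98019867
N(d1) = 0.44917605; N(d2) = 0.29533503
C = S_0' * N(d1) - K * exp(-rT) * N(d2) = 89.30224662 * 0.44917605 - 104.4300 * 0.98019867 * 0.29533503 = 9.8813


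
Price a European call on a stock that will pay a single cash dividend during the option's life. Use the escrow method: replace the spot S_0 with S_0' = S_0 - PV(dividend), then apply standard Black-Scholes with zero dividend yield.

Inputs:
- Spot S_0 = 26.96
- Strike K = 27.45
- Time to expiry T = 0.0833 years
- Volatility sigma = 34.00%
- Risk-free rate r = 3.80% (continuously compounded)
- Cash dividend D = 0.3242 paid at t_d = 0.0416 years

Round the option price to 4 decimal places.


PV(D) = D * exp(-r * t_d) = 0.3242 * 0.99842045 = 0.32368791
S_0' = S_0 - PV(D) = 26.9600 - 0.32368791 = 26.63631209
d1 = (ln(S_0'/K) + (r + sigma^2/2)*T) / (sigma*sqrt(T)) = -0.22531995
d2 = d1 - sigma*sqrt(T) = -0.32344986
exp(-rT) = 0.99683960
N(d1) = 0.41086519; N(d2) = 0.37317729
C = S_0' * N(d1) - K * exp(-rT) * N(d2) = 26.63631209 * 0.41086519 - 27.4500 * 0.99683960 * 0.37317729 = 0.7326

Answer: Price = 0.7326


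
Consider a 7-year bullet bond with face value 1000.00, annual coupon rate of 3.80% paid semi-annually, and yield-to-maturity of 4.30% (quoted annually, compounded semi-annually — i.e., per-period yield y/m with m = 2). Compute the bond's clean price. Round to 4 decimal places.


Coupon per period c = face * coupon_rate / m = 19.000000
Periods per year m = 2; per-period yield y/m = 0.021500
Number of cashflows N = 14
Cashflows (t years, CF_t, discount factor 1/(1+y/m)^(m*t), PV):
  t = 0.5000: CF_t = 19.000000, DF = 0.978953, PV = 18.600098
  t = 1.0000: CF_t = 19.000000, DF = 0.958348, PV = 18.208613
  t = 1.5000: CF_t = 19.000000, DF = 0.938177, PV = 17.825367
  t = 2.0000: CF_t = 19.000000, DF = 0.918431, PV = 17.450188
  t = 2.5000: CF_t = 19.000000, DF = 0.899100, PV = 17.082906
  t = 3.0000: CF_t = 19.000000, DF = 0.880177, PV = 16.723354
  t = 3.5000: CF_t = 19.000000, DF = 0.861651, PV = 16.371369
  t = 4.0000: CF_t = 19.000000, DF = 0.843515, PV = 16.026793
  t = 4.5000: CF_t = 19.000000, DF = 0.825762, PV = 15.689470
  t = 5.0000: CF_t = 19.000000, DF = 0.808381, PV = 15.359246
  t = 5.5000: CF_t = 19.000000, DF = 0.791367, PV = 15.035972
  t = 6.0000: CF_t = 19.000000, DF = 0.774711, PV = 14.719503
  t = 6.5000: CF_t = 19.000000, DF = 0.758405, PV = 14.409695
  t = 7.0000: CF_t = 1019.000000, DF = 0.742442, PV = 756.548876
Price P = sum_t PV_t = 970.051450

Answer: Price = 970.0514


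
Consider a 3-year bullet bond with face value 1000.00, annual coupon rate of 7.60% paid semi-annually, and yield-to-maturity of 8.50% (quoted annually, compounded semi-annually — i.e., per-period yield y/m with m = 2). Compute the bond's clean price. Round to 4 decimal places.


Coupon per period c = face * coupon_rate / m = 38.000000
Periods per year m = 2; per-period yield y/m = 0.042500
Number of cashflows N = 6
Cashflows (t years, CF_t, discount factor 1/(1+y/m)^(m*t), PV):
  t = 0.5000: CF_t = 38.000000, DF = 0.959233, PV = 36.450839
  t = 1.0000: CF_t = 38.000000, DF = 0.920127, PV = 34.964834
  t = 1.5000: CF_t = 38.000000, DF = 0.882616, PV = 33.539409
  t = 2.0000: CF_t = 38.000000, DF = 0.846634, PV = 32.172095
  t = 2.5000: CF_t = 38.000000, DF = 0.812119, PV = 30.860523
  t = 3.0000: CF_t = 1038.000000, DF = 0.779011, PV = 808.613470
Price P = sum_t PV_t = 976.601170

Answer: Price = 976.6012


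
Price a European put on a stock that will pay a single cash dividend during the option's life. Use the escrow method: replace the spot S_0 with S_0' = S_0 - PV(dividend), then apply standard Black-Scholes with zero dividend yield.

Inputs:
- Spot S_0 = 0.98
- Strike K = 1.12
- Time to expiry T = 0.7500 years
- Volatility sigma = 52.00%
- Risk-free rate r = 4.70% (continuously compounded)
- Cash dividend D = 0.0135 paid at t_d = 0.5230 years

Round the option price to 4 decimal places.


Answer: Price = 0.2451

Derivation:
PV(D) = D * exp(-r * t_d) = 0.0135 * 0.97571865 = 0.01317220
S_0' = S_0 - PV(D) = 0.9800 - 0.01317220 = 0.96682780
d1 = (ln(S_0'/K) + (r + sigma^2/2)*T) / (sigma*sqrt(T)) = -0.02312413
d2 = d1 - sigma*sqrt(T) = -0.47345734
exp(-rT) = 0.96536405
N(-d1) = 0.50922437; N(-d2) = 0.68205653
P = K * exp(-rT) * N(-d2) - S_0' * N(-d1) = 1.1200 * 0.96536405 * 0.68205653 - 0.96682780 * 0.50922437 = 0.2451


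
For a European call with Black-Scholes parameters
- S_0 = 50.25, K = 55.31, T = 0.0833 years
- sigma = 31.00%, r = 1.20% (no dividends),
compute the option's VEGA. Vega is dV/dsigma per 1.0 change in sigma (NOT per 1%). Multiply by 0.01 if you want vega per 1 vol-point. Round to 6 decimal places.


d1 = -1.0164255854; d2 = -1.1058969775
phi(d1) = 0.2379965697; exp(-qT) = 1.0000000000; exp(-rT) = 0.9990008994
Vega = S * exp(-qT) * phi(d1) * sqrt(T) = 50.2500 * 1.0000000000 * 0.2379965697 * 0.2886173938 = 3.451670

Answer: Vega = 3.451670


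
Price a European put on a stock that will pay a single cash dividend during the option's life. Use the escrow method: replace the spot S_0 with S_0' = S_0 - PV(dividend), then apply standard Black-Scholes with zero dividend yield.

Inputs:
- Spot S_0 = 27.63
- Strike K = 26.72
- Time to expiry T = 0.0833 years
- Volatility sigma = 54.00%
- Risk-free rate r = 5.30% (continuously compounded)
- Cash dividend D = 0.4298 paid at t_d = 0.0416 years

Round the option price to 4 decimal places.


Answer: Price = 1.3885

Derivation:
PV(D) = D * exp(-r * t_d) = 0.4298 * 0.99779763 = 0.42885342
S_0' = S_0 - PV(D) = 27.6300 - 0.42885342 = 27.20114658
d1 = (ln(S_0'/K) + (r + sigma^2/2)*T) / (sigma*sqrt(T)) = 0.22076399
d2 = d1 - sigma*sqrt(T) = 0.06491060
exp(-rT) = 0.99559483
N(-d1) = 0.41263810; N(-d2) = 0.47412259
P = K * exp(-rT) * N(-d2) - S_0' * N(-d1) = 26.7200 * 0.99559483 * 0.47412259 - 27.20114658 * 0.41263810 = 1.3885


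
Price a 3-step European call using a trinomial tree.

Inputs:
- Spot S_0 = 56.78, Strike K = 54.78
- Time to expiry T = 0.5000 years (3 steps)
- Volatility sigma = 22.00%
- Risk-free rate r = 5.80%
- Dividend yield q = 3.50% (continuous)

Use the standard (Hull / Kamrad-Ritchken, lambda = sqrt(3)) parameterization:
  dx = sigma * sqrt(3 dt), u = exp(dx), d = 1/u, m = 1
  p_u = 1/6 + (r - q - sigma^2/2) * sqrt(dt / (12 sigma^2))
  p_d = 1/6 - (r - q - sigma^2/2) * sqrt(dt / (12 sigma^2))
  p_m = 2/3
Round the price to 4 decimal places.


dt = T/N = 0.166667; dx = sigma*sqrt(3*dt) = 0.155563
u = exp(dx) = 1.168316; d = 1/u = 0.855933
p_u = 0.166024, p_m = 0.666667, p_d = 0.167309
Discount per step: exp(-r*dt) = 0.990380
Stock lattice S(k, j) with j the centered position index:
  k=0: S(0,+0) = 56.7800
  k=1: S(1,-1) = 48.5999; S(1,+0) = 56.7800; S(1,+1) = 66.3370
  k=2: S(2,-2) = 41.5982; S(2,-1) = 48.5999; S(2,+0) = 56.7800; S(2,+1) = 66.3370; S(2,+2) = 77.5026
  k=3: S(3,-3) = 35.6053; S(3,-2) = 41.5982; S(3,-1) = 48.5999; S(3,+0) = 56.7800; S(3,+1) = 66.3370; S(3,+2) = 77.5026; S(3,+3) = 90.5475
Terminal payoffs V(N, j) = max(S_T - K, 0):
  V(3,-3) = 0.000000; V(3,-2) = 0.000000; V(3,-1) = 0.000000; V(3,+0) = 2.000000; V(3,+1) = 11.556989; V(3,+2) = 22.722573; V(3,+3) = 35.767505
Backward induction: V(k, j) = exp(-r*dt) * [p_u * V(k+1, j+1) + p_m * V(k+1, j) + p_d * V(k+1, j-1)]
  V(2,-2) = exp(-r*dt) * [p_u*0.000000 + p_m*0.000000 + p_d*0.000000] = 0.000000
  V(2,-1) = exp(-r*dt) * [p_u*2.000000 + p_m*0.000000 + p_d*0.000000] = 0.328853
  V(2,+0) = exp(-r*dt) * [p_u*11.556989 + p_m*2.000000 + p_d*0.000000] = 3.220784
  V(2,+1) = exp(-r*dt) * [p_u*22.722573 + p_m*11.556989 + p_d*2.000000] = 11.698137
  V(2,+2) = exp(-r*dt) * [p_u*35.767505 + p_m*22.722573 + p_d*11.556989] = 22.798778
  V(1,-1) = exp(-r*dt) * [p_u*3.220784 + p_m*0.328853 + p_d*0.000000] = 0.746709
  V(1,+0) = exp(-r*dt) * [p_u*11.698137 + p_m*3.220784 + p_d*0.328853] = 4.104510
  V(1,+1) = exp(-r*dt) * [p_u*22.798778 + p_m*11.698137 + p_d*3.220784] = 12.006144
  V(0,+0) = exp(-r*dt) * [p_u*12.006144 + p_m*4.104510 + p_d*0.746709] = 4.807876

Answer: Price = V(0,0) = 4.8079


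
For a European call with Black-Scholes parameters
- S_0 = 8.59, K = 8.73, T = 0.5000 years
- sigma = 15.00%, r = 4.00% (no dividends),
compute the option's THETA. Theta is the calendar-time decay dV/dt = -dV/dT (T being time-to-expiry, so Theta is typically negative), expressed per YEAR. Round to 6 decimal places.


Answer: Theta = -0.530873

Derivation:
d1 = 0.0891743312; d2 = -0.0168916860
phi(d1) = 0.3973592229; exp(-qT) = 1.0000000000; exp(-rT) = 0.9801986733
Theta = -S*exp(-qT)*phi(d1)*sigma/(2*sqrt(T)) - r*K*exp(-rT)*N(d2) + q*S*exp(-qT)*N(d1)
N(d1) = 0.5355283176; N(d2) = 0.4932615127; sqrt(T) = 0.7071067812
Term 1 = -8.5900 * 1.0000000000 * 0.3973592229 * 0.1500 / (2 * 0.7071067812) = -0.3620368043
Term 2 = -0.0400 * 8.7300 * 0.9801986733 * 0.4932615127 = -0.1688362027
Term 3 = 0 (no dividend yield, q = 0)
Theta = -0.3620368043 + (-0.1688362027) + (0.0000000000) = -0.530873


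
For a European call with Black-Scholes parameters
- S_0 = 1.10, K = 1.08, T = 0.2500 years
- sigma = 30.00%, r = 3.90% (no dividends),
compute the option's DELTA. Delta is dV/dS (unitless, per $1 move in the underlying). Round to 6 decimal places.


d1 = 0.2623275911; d2 = 0.1123275911
phi(d1) = 0.3854489903; exp(-qT) = 1.0000000000; exp(-rT) = 0.9902973771
N(d1) = 0.6034655540
Delta = exp(-qT) * N(d1) = 1.0000000000 * 0.6034655540 = 0.603466

Answer: Delta = 0.603466


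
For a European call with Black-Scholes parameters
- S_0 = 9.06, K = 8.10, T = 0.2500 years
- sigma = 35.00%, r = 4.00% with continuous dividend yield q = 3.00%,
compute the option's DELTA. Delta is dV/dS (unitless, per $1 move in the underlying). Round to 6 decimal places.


d1 = 0.7418146193; d2 = 0.5668146193
phi(d1) = 0.3029816617; exp(-qT) = 0.9925280548; exp(-rT) = 0.9900498337
N(d1) = 0.7709001691
Delta = exp(-qT) * N(d1) = 0.9925280548 * 0.7709001691 = 0.765140

Answer: Delta = 0.765140


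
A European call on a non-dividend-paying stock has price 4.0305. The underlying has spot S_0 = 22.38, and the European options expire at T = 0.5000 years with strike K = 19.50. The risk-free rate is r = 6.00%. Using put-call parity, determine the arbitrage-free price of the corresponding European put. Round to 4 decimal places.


Answer: Put price = 0.5742

Derivation:
Put-call parity: C - P = S_0 * exp(-qT) - K * exp(-rT).
S_0 * exp(-qT) = 22.3800 * 1.00000000 = 22.38000000
K * exp(-rT) = 19.5000 * 0.97044553 = 18.92368790
P = C - S*exp(-qT) + K*exp(-rT)
P = 4.0305 - 22.38000000 + 18.92368790 = 0.5742


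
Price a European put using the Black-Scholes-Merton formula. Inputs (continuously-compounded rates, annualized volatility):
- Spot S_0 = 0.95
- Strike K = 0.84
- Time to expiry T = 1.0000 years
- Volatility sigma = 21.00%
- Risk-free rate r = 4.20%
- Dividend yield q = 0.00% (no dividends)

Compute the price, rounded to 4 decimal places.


Answer: Price = 0.0226

Derivation:
d1 = (ln(S/K) + (r - q + 0.5*sigma^2) * T) / (sigma * sqrt(T)) = 0.89100044
d2 = d1 - sigma * sqrt(T) = 0.68100044
exp(-rT) = 0.95886978; exp(-qT) = 1.00000000
P = K * exp(-rT) * N(-d2) - S_0 * exp(-qT) * N(-d1)
N(-d1) = 0.18646447; N(-d2) = 0.24793561
P = 0.8400 * 0.95886978 * 0.24793561 - 0.9500 * 1.00000000 * 0.18646447 = 0.0226


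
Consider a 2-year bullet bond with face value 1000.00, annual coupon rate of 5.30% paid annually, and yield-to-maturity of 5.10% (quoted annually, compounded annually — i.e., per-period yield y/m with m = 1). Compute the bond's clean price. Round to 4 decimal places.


Coupon per period c = face * coupon_rate / m = 53.000000
Periods per year m = 1; per-period yield y/m = 0.051000
Number of cashflows N = 2
Cashflows (t years, CF_t, discount factor 1/(1+y/m)^(m*t), PV):
  t = 1.0000: CF_t = 53.000000, DF = 0.951475, PV = 50.428164
  t = 2.0000: CF_t = 1053.000000, DF = 0.905304, PV = 953.285394
Price P = sum_t PV_t = 1003.713558

Answer: Price = 1003.7136


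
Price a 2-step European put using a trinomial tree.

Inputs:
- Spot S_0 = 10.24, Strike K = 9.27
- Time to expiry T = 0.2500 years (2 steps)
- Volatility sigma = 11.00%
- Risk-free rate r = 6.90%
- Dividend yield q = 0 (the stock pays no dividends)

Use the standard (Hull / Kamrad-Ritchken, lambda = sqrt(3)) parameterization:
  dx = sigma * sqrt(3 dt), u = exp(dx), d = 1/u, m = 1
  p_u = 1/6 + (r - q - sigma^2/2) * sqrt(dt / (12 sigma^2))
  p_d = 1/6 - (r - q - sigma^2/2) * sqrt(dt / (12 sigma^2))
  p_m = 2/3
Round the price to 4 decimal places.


Answer: Price = V(0,0) = 0.0037

Derivation:
dt = T/N = 0.125000; dx = sigma*sqrt(3*dt) = 0.067361
u = exp(dx) = 1.069682; d = 1/u = 0.934858
p_u = 0.225074, p_m = 0.666667, p_d = 0.108259
Discount per step: exp(-r*dt) = 0.991412
Stock lattice S(k, j) with j the centered position index:
  k=0: S(0,+0) = 10.2400
  k=1: S(1,-1) = 9.5729; S(1,+0) = 10.2400; S(1,+1) = 10.9535
  k=2: S(2,-2) = 8.9493; S(2,-1) = 9.5729; S(2,+0) = 10.2400; S(2,+1) = 10.9535; S(2,+2) = 11.7168
Terminal payoffs V(N, j) = max(K - S_T, 0):
  V(2,-2) = 0.320661; V(2,-1) = 0.000000; V(2,+0) = 0.000000; V(2,+1) = 0.000000; V(2,+2) = 0.000000
Backward induction: V(k, j) = exp(-r*dt) * [p_u * V(k+1, j+1) + p_m * V(k+1, j) + p_d * V(k+1, j-1)]
  V(1,-1) = exp(-r*dt) * [p_u*0.000000 + p_m*0.000000 + p_d*0.320661] = 0.034416
  V(1,+0) = exp(-r*dt) * [p_u*0.000000 + p_m*0.000000 + p_d*0.000000] = 0.000000
  V(1,+1) = exp(-r*dt) * [p_u*0.000000 + p_m*0.000000 + p_d*0.000000] = 0.000000
  V(0,+0) = exp(-r*dt) * [p_u*0.000000 + p_m*0.000000 + p_d*0.034416] = 0.003694


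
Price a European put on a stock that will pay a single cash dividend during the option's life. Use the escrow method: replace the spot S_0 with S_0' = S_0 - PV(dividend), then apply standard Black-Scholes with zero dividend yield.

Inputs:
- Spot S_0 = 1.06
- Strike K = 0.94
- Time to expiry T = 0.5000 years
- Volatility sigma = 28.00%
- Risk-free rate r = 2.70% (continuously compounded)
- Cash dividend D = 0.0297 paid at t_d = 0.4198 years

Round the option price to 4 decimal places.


Answer: Price = 0.0363

Derivation:
PV(D) = D * exp(-r * t_d) = 0.0297 * 0.98872939 = 0.02936526
S_0' = S_0 - PV(D) = 1.0600 - 0.02936526 = 1.03063474
d1 = (ln(S_0'/K) + (r + sigma^2/2)*T) / (sigma*sqrt(T)) = 0.63210430
d2 = d1 - sigma*sqrt(T) = 0.43411440
exp(-rT) = 0.98659072
N(-d1) = 0.26365936; N(-d2) = 0.33210269
P = K * exp(-rT) * N(-d2) - S_0' * N(-d1) = 0.9400 * 0.98659072 * 0.33210269 - 1.03063474 * 0.26365936 = 0.0363


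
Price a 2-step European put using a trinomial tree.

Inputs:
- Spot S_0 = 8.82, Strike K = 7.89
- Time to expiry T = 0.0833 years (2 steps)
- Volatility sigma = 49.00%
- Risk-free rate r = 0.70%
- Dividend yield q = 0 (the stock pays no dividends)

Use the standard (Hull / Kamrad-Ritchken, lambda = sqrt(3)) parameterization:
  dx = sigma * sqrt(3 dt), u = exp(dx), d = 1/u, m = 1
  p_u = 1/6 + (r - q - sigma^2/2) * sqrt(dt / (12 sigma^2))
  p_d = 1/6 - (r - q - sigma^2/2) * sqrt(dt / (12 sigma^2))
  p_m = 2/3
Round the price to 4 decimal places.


dt = T/N = 0.041650; dx = sigma*sqrt(3*dt) = 0.173207
u = exp(dx) = 1.189112; d = 1/u = 0.840964
p_u = 0.153074, p_m = 0.666667, p_d = 0.180259
Discount per step: exp(-r*dt) = 0.999708
Stock lattice S(k, j) with j the centered position index:
  k=0: S(0,+0) = 8.8200
  k=1: S(1,-1) = 7.4173; S(1,+0) = 8.8200; S(1,+1) = 10.4880
  k=2: S(2,-2) = 6.2377; S(2,-1) = 7.4173; S(2,+0) = 8.8200; S(2,+1) = 10.4880; S(2,+2) = 12.4714
Terminal payoffs V(N, j) = max(K - S_T, 0):
  V(2,-2) = 1.652317; V(2,-1) = 0.472698; V(2,+0) = 0.000000; V(2,+1) = 0.000000; V(2,+2) = 0.000000
Backward induction: V(k, j) = exp(-r*dt) * [p_u * V(k+1, j+1) + p_m * V(k+1, j) + p_d * V(k+1, j-1)]
  V(1,-1) = exp(-r*dt) * [p_u*0.000000 + p_m*0.472698 + p_d*1.652317] = 0.612798
  V(1,+0) = exp(-r*dt) * [p_u*0.000000 + p_m*0.000000 + p_d*0.472698] = 0.085183
  V(1,+1) = exp(-r*dt) * [p_u*0.000000 + p_m*0.000000 + p_d*0.000000] = 0.000000
  V(0,+0) = exp(-r*dt) * [p_u*0.000000 + p_m*0.085183 + p_d*0.612798] = 0.167202

Answer: Price = V(0,0) = 0.1672


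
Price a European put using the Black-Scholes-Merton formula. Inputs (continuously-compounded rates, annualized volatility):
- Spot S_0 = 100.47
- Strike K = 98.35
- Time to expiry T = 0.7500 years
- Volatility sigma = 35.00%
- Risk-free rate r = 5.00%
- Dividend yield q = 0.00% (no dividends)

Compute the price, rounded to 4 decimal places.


Answer: Price = 9.1061

Derivation:
d1 = (ln(S/K) + (r - q + 0.5*sigma^2) * T) / (sigma * sqrt(T)) = 0.34563199
d2 = d1 - sigma * sqrt(T) = 0.04252310
exp(-rT) = 0.96319442; exp(-qT) = 1.00000000
P = K * exp(-rT) * N(-d2) - S_0 * exp(-qT) * N(-d1)
N(-d1) = 0.36480965; N(-d2) = 0.48304085
P = 98.3500 * 0.96319442 * 0.48304085 - 100.4700 * 1.00000000 * 0.36480965 = 9.1061


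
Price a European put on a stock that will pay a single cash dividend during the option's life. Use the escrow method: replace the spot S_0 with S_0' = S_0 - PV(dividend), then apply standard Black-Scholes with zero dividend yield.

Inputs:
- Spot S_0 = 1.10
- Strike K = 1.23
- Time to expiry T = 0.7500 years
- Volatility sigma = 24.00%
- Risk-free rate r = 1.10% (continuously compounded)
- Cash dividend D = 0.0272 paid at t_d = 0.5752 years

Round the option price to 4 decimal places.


PV(D) = D * exp(-r * t_d) = 0.0272 * 0.99369277 = 0.02702844
S_0' = S_0 - PV(D) = 1.1000 - 0.02702844 = 1.07297156
d1 = (ln(S_0'/K) + (r + sigma^2/2)*T) / (sigma*sqrt(T)) = -0.51351561
d2 = d1 - sigma*sqrt(T) = -0.72136170
exp(-rT) = 0.99178394
N(-d1) = 0.69620465; N(-d2) = 0.76465650
P = K * exp(-rT) * N(-d2) - S_0' * N(-d1) = 1.2300 * 0.99178394 * 0.76465650 - 1.07297156 * 0.69620465 = 0.1858

Answer: Price = 0.1858


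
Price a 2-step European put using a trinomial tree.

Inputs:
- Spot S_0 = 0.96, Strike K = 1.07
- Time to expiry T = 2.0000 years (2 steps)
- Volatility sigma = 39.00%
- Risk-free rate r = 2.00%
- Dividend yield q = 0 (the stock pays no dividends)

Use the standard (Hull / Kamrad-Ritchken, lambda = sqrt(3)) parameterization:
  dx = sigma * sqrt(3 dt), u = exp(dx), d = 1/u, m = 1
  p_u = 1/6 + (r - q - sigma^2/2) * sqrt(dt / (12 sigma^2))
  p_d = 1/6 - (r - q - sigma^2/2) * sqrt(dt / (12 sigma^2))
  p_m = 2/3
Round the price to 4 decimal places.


Answer: Price = V(0,0) = 0.2417

Derivation:
dt = T/N = 1.000000; dx = sigma*sqrt(3*dt) = 0.675500
u = exp(dx) = 1.965015; d = 1/u = 0.508902
p_u = 0.125179, p_m = 0.666667, p_d = 0.208154
Discount per step: exp(-r*dt) = 0.980199
Stock lattice S(k, j) with j the centered position index:
  k=0: S(0,+0) = 0.9600
  k=1: S(1,-1) = 0.4885; S(1,+0) = 0.9600; S(1,+1) = 1.8864
  k=2: S(2,-2) = 0.2486; S(2,-1) = 0.4885; S(2,+0) = 0.9600; S(2,+1) = 1.8864; S(2,+2) = 3.7068
Terminal payoffs V(N, j) = max(K - S_T, 0):
  V(2,-2) = 0.821378; V(2,-1) = 0.581454; V(2,+0) = 0.110000; V(2,+1) = 0.000000; V(2,+2) = 0.000000
Backward induction: V(k, j) = exp(-r*dt) * [p_u * V(k+1, j+1) + p_m * V(k+1, j) + p_d * V(k+1, j-1)]
  V(1,-1) = exp(-r*dt) * [p_u*0.110000 + p_m*0.581454 + p_d*0.821378] = 0.561045
  V(1,+0) = exp(-r*dt) * [p_u*0.000000 + p_m*0.110000 + p_d*0.581454] = 0.190517
  V(1,+1) = exp(-r*dt) * [p_u*0.000000 + p_m*0.000000 + p_d*0.110000] = 0.022444
  V(0,+0) = exp(-r*dt) * [p_u*0.022444 + p_m*0.190517 + p_d*0.561045] = 0.241722


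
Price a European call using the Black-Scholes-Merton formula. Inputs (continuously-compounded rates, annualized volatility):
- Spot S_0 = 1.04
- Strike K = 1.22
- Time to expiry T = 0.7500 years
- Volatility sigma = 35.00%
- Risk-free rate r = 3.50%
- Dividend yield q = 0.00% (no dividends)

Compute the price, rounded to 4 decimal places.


d1 = (ln(S/K) + (r - q + 0.5*sigma^2) * T) / (sigma * sqrt(T)) = -0.28848591
d2 = d1 - sigma * sqrt(T) = -0.59159481
exp(-rT) = 0.97409154; exp(-qT) = 1.00000000
C = S_0 * exp(-qT) * N(d1) - K * exp(-rT) * N(d2)
N(d1) = 0.38648741; N(d2) = 0.27706098
C = 1.0400 * 1.00000000 * 0.38648741 - 1.2200 * 0.97409154 * 0.27706098 = 0.0727

Answer: Price = 0.0727


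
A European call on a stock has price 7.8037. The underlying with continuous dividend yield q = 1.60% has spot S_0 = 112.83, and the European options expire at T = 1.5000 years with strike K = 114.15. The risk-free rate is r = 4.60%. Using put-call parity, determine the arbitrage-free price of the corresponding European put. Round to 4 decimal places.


Put-call parity: C - P = S_0 * exp(-qT) - K * exp(-rT).
S_0 * exp(-qT) = 112.8300 * 0.97628571 = 110.15431663
K * exp(-rT) = 114.1500 * 0.93332668 = 106.53924053
P = C - S*exp(-qT) + K*exp(-rT)
P = 7.8037 - 110.15431663 + 106.53924053 = 4.1886

Answer: Put price = 4.1886


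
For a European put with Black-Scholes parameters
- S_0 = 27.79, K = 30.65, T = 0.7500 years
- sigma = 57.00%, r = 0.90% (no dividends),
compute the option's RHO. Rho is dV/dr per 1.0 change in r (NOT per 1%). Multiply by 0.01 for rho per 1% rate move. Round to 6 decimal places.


Answer: Rho = -15.229002

Derivation:
d1 = 0.0620521511; d2 = -0.4315823290
phi(d1) = 0.3981749617; exp(-qT) = 1.0000000000; exp(-rT) = 0.9932727301
N(-d2) = 0.6669774980
Rho = -K*T*exp(-rT)*N(-d2) = -30.6500 * 0.7500 * 0.9932727301 * 0.6669774980 = -15.229002


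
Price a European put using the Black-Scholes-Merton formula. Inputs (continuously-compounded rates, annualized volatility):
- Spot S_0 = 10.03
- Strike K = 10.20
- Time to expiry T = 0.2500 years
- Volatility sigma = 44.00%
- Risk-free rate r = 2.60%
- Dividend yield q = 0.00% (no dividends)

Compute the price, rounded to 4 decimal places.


Answer: Price = 0.9360

Derivation:
d1 = (ln(S/K) + (r - q + 0.5*sigma^2) * T) / (sigma * sqrt(T)) = 0.06314946
d2 = d1 - sigma * sqrt(T) = -0.15685054
exp(-rT) = 0.99352108; exp(-qT) = 1.00000000
P = K * exp(-rT) * N(-d2) - S_0 * exp(-qT) * N(-d1)
N(-d1) = 0.47482374; N(-d2) = 0.56231868
P = 10.2000 * 0.99352108 * 0.56231868 - 10.0300 * 1.00000000 * 0.47482374 = 0.9360


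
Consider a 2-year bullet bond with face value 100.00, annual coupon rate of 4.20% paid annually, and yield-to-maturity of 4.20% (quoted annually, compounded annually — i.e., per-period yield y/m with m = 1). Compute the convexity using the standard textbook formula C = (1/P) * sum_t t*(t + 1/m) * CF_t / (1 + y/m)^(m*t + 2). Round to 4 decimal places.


Coupon per period c = face * coupon_rate / m = 4.200000
Periods per year m = 1; per-period yield y/m = 0.042000
Number of cashflows N = 2
Cashflows (t years, CF_t, discount factor 1/(1+y/m)^(m*t), PV):
  t = 1.0000: CF_t = 4.200000, DF = 0.959693, PV = 4.030710
  t = 2.0000: CF_t = 104.200000, DF = 0.921010, PV = 95.969290
Price P = sum_t PV_t = 100.000000
Convexity numerator sum_t t*(t + 1/m) * CF_t / (1+y/m)^(m*t + 2):
  t = 1.0000: term = 7.424652
  t = 2.0000: term = 530.332318
Convexity = (1/P) * sum = 537.756970 / 100.000000 = 5.377570

Answer: Convexity = 5.3776


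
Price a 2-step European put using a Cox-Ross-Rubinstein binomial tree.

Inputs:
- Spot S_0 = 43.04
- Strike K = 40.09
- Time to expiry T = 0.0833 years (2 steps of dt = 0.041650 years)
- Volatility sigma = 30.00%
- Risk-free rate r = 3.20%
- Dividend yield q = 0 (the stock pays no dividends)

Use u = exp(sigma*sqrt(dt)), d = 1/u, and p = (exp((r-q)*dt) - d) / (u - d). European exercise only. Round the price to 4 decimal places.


dt = T/N = 0.041650
u = exp(sigma*sqrt(dt)) = 1.063138; d = 1/u = 0.940612
p = (exp((r-q)*dt) - d) / (u - d) = 0.495583
Discount per step: exp(-r*dt) = 0.998668
Stock lattice S(k, i) with i counting down-moves:
  k=0: S(0,0) = 43.0400
  k=1: S(1,0) = 45.7575; S(1,1) = 40.4839
  k=2: S(2,0) = 48.6465; S(2,1) = 43.0400; S(2,2) = 38.0796
Terminal payoffs V(N, i) = max(K - S_T, 0):
  V(2,0) = 0.000000; V(2,1) = 0.000000; V(2,2) = 2.010354
Backward induction: V(k, i) = exp(-r*dt) * [p * V(k+1, i) + (1-p) * V(k+1, i+1)].
  V(1,0) = exp(-r*dt) * [p*0.000000 + (1-p)*0.000000] = 0.000000
  V(1,1) = exp(-r*dt) * [p*0.000000 + (1-p)*2.010354] = 1.012705
  V(0,0) = exp(-r*dt) * [p*0.000000 + (1-p)*1.012705] = 0.510145

Answer: Price = V(0,0) = 0.5101


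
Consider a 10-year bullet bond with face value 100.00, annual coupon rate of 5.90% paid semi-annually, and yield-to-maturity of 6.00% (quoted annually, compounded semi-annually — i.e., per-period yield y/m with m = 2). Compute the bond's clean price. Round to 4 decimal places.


Coupon per period c = face * coupon_rate / m = 2.950000
Periods per year m = 2; per-period yield y/m = 0.030000
Number of cashflows N = 20
Cashflows (t years, CF_t, discount factor 1/(1+y/m)^(m*t), PV):
  t = 0.5000: CF_t = 2.950000, DF = 0.970874, PV = 2.864078
  t = 1.0000: CF_t = 2.950000, DF = 0.942596, PV = 2.780658
  t = 1.5000: CF_t = 2.950000, DF = 0.915142, PV = 2.699668
  t = 2.0000: CF_t = 2.950000, DF = 0.888487, PV = 2.621037
  t = 2.5000: CF_t = 2.950000, DF = 0.862609, PV = 2.544696
  t = 3.0000: CF_t = 2.950000, DF = 0.837484, PV = 2.470579
  t = 3.5000: CF_t = 2.950000, DF = 0.813092, PV = 2.398620
  t = 4.0000: CF_t = 2.950000, DF = 0.789409, PV = 2.328757
  t = 4.5000: CF_t = 2.950000, DF = 0.766417, PV = 2.260929
  t = 5.0000: CF_t = 2.950000, DF = 0.744094, PV = 2.195077
  t = 5.5000: CF_t = 2.950000, DF = 0.722421, PV = 2.131143
  t = 6.0000: CF_t = 2.950000, DF = 0.701380, PV = 2.069071
  t = 6.5000: CF_t = 2.950000, DF = 0.680951, PV = 2.008806
  t = 7.0000: CF_t = 2.950000, DF = 0.661118, PV = 1.950298
  t = 7.5000: CF_t = 2.950000, DF = 0.641862, PV = 1.893493
  t = 8.0000: CF_t = 2.950000, DF = 0.623167, PV = 1.838342
  t = 8.5000: CF_t = 2.950000, DF = 0.605016, PV = 1.784799
  t = 9.0000: CF_t = 2.950000, DF = 0.587395, PV = 1.732814
  t = 9.5000: CF_t = 2.950000, DF = 0.570286, PV = 1.682344
  t = 10.0000: CF_t = 102.950000, DF = 0.553676, PV = 57.000919
Price P = sum_t PV_t = 99.256126

Answer: Price = 99.2561


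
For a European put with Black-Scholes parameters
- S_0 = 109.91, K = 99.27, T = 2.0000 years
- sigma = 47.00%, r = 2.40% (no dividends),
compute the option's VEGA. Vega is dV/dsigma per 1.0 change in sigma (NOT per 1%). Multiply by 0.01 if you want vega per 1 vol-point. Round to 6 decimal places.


d1 = 0.5577394080; d2 = -0.1069409663
phi(d1) = 0.3414769301; exp(-qT) = 1.0000000000; exp(-rT) = 0.9531337871
Vega = S * exp(-qT) * phi(d1) * sqrt(T) = 109.9100 * 1.0000000000 * 0.3414769301 * 1.4142135624 = 53.077881

Answer: Vega = 53.077881


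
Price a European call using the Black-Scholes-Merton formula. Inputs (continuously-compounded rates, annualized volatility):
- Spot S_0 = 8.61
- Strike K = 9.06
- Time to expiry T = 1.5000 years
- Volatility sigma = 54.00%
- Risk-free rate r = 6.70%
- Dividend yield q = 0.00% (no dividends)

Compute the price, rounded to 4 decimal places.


d1 = (ln(S/K) + (r - q + 0.5*sigma^2) * T) / (sigma * sqrt(T)) = 0.40561010
d2 = d1 - sigma * sqrt(T) = -0.25575213
exp(-rT) = 0.90438511; exp(-qT) = 1.00000000
C = S_0 * exp(-qT) * N(d1) - K * exp(-rT) * N(d2)
N(d1) = 0.65748545; N(d2) = 0.39907112
C = 8.6100 * 1.00000000 * 0.65748545 - 9.0600 * 0.90438511 * 0.39907112 = 2.3911

Answer: Price = 2.3911


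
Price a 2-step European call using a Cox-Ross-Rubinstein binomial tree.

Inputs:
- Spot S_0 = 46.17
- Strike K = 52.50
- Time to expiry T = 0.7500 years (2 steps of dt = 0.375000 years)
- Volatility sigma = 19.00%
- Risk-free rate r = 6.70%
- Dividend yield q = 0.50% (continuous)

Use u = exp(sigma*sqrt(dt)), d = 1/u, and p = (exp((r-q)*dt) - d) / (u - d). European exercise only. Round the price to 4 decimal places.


Answer: Price = V(0,0) = 1.7931

Derivation:
dt = T/N = 0.375000
u = exp(sigma*sqrt(dt)) = 1.123390; d = 1/u = 0.890163
p = (exp((r-q)*dt) - d) / (u - d) = 0.571801
Discount per step: exp(-r*dt) = 0.975188
Stock lattice S(k, i) with i counting down-moves:
  k=0: S(0,0) = 46.1700
  k=1: S(1,0) = 51.8669; S(1,1) = 41.0988
  k=2: S(2,0) = 58.2668; S(2,1) = 46.1700; S(2,2) = 36.5846
Terminal payoffs V(N, i) = max(S_T - K, 0):
  V(2,0) = 5.766759; V(2,1) = 0.000000; V(2,2) = 0.000000
Backward induction: V(k, i) = exp(-r*dt) * [p * V(k+1, i) + (1-p) * V(k+1, i+1)].
  V(1,0) = exp(-r*dt) * [p*5.766759 + (1-p)*0.000000] = 3.215624
  V(1,1) = exp(-r*dt) * [p*0.000000 + (1-p)*0.000000] = 0.000000
  V(0,0) = exp(-r*dt) * [p*3.215624 + (1-p)*0.000000] = 1.793076


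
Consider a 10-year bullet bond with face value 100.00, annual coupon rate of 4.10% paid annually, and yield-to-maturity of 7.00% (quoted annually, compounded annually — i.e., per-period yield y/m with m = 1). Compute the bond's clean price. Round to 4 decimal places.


Coupon per period c = face * coupon_rate / m = 4.100000
Periods per year m = 1; per-period yield y/m = 0.070000
Number of cashflows N = 10
Cashflows (t years, CF_t, discount factor 1/(1+y/m)^(m*t), PV):
  t = 1.0000: CF_t = 4.100000, DF = 0.934579, PV = 3.831776
  t = 2.0000: CF_t = 4.100000, DF = 0.873439, PV = 3.581099
  t = 3.0000: CF_t = 4.100000, DF = 0.816298, PV = 3.346821
  t = 4.0000: CF_t = 4.100000, DF = 0.762895, PV = 3.127870
  t = 5.0000: CF_t = 4.100000, DF = 0.712986, PV = 2.923243
  t = 6.0000: CF_t = 4.100000, DF = 0.666342, PV = 2.732003
  t = 7.0000: CF_t = 4.100000, DF = 0.622750, PV = 2.553274
  t = 8.0000: CF_t = 4.100000, DF = 0.582009, PV = 2.386237
  t = 9.0000: CF_t = 4.100000, DF = 0.543934, PV = 2.230128
  t = 10.0000: CF_t = 104.100000, DF = 0.508349, PV = 52.919161
Price P = sum_t PV_t = 79.631614

Answer: Price = 79.6316
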